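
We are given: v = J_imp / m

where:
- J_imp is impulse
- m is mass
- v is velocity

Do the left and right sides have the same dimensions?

Yes

J_imp (impulse) has dimensions [L M T^-1].
m (mass) has dimensions [M].
v (velocity) has dimensions [L T^-1].

Left side: [L T^-1]
Right side: [L T^-1]

Both sides have the same dimensions, so the equation is dimensionally consistent.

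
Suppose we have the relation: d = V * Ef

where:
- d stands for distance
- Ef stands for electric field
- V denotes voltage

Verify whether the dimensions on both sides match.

No

d (distance) has dimensions [L].
Ef (electric field) has dimensions [I^-1 L M T^-3].
V (voltage) has dimensions [I^-1 L^2 M T^-3].

Left side: [L]
Right side: [I^-2 L^3 M^2 T^-6]

The two sides have different dimensions, so the equation is NOT dimensionally consistent.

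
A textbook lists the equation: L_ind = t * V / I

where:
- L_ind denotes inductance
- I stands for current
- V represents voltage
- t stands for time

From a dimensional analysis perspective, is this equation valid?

Yes

L_ind (inductance) has dimensions [I^-2 L^2 M T^-2].
I (current) has dimensions [I].
V (voltage) has dimensions [I^-1 L^2 M T^-3].
t (time) has dimensions [T].

Left side: [I^-2 L^2 M T^-2]
Right side: [I^-2 L^2 M T^-2]

Both sides have the same dimensions, so the equation is dimensionally consistent.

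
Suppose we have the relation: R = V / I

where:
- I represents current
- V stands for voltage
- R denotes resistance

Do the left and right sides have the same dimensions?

Yes

I (current) has dimensions [I].
V (voltage) has dimensions [I^-1 L^2 M T^-3].
R (resistance) has dimensions [I^-2 L^2 M T^-3].

Left side: [I^-2 L^2 M T^-3]
Right side: [I^-2 L^2 M T^-3]

Both sides have the same dimensions, so the equation is dimensionally consistent.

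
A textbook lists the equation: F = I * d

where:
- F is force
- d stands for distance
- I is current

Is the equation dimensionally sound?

No

F (force) has dimensions [L M T^-2].
d (distance) has dimensions [L].
I (current) has dimensions [I].

Left side: [L M T^-2]
Right side: [I L]

The two sides have different dimensions, so the equation is NOT dimensionally consistent.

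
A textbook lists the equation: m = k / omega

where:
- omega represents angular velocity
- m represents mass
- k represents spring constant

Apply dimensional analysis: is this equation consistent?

No

omega (angular velocity) has dimensions [T^-1].
m (mass) has dimensions [M].
k (spring constant) has dimensions [M T^-2].

Left side: [M]
Right side: [M T^-1]

The two sides have different dimensions, so the equation is NOT dimensionally consistent.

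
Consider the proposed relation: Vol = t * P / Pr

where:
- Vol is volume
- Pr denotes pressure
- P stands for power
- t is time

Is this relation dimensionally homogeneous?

Yes

Vol (volume) has dimensions [L^3].
Pr (pressure) has dimensions [L^-1 M T^-2].
P (power) has dimensions [L^2 M T^-3].
t (time) has dimensions [T].

Left side: [L^3]
Right side: [L^3]

Both sides have the same dimensions, so the equation is dimensionally consistent.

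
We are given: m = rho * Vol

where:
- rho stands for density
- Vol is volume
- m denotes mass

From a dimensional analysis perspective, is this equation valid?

Yes

rho (density) has dimensions [L^-3 M].
Vol (volume) has dimensions [L^3].
m (mass) has dimensions [M].

Left side: [M]
Right side: [M]

Both sides have the same dimensions, so the equation is dimensionally consistent.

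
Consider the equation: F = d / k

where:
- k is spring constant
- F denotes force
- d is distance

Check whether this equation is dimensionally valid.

No

k (spring constant) has dimensions [M T^-2].
F (force) has dimensions [L M T^-2].
d (distance) has dimensions [L].

Left side: [L M T^-2]
Right side: [L M^-1 T^2]

The two sides have different dimensions, so the equation is NOT dimensionally consistent.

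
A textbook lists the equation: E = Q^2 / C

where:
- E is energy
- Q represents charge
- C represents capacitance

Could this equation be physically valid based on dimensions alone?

Yes

E (energy) has dimensions [L^2 M T^-2].
Q (charge) has dimensions [I T].
C (capacitance) has dimensions [I^2 L^-2 M^-1 T^4].

Left side: [L^2 M T^-2]
Right side: [L^2 M T^-2]

Both sides have the same dimensions, so the equation is dimensionally consistent.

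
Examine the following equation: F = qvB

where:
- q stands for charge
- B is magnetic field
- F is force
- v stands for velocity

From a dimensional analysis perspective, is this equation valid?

Yes

q (charge) has dimensions [I T].
B (magnetic field) has dimensions [I^-1 M T^-2].
F (force) has dimensions [L M T^-2].
v (velocity) has dimensions [L T^-1].

Left side: [L M T^-2]
Right side: [L M T^-2]

Both sides have the same dimensions, so the equation is dimensionally consistent.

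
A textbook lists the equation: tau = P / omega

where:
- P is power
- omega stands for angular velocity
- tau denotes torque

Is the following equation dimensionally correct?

Yes

P (power) has dimensions [L^2 M T^-3].
omega (angular velocity) has dimensions [T^-1].
tau (torque) has dimensions [L^2 M T^-2].

Left side: [L^2 M T^-2]
Right side: [L^2 M T^-2]

Both sides have the same dimensions, so the equation is dimensionally consistent.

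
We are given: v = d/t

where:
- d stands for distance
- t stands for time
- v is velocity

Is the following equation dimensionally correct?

Yes

d (distance) has dimensions [L].
t (time) has dimensions [T].
v (velocity) has dimensions [L T^-1].

Left side: [L T^-1]
Right side: [L T^-1]

Both sides have the same dimensions, so the equation is dimensionally consistent.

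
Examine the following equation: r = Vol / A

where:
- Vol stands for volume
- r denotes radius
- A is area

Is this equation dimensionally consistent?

Yes

Vol (volume) has dimensions [L^3].
r (radius) has dimensions [L].
A (area) has dimensions [L^2].

Left side: [L]
Right side: [L]

Both sides have the same dimensions, so the equation is dimensionally consistent.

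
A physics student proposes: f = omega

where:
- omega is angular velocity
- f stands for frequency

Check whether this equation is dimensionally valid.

Yes

omega (angular velocity) has dimensions [T^-1].
f (frequency) has dimensions [T^-1].

Left side: [T^-1]
Right side: [T^-1]

Both sides have the same dimensions, so the equation is dimensionally consistent.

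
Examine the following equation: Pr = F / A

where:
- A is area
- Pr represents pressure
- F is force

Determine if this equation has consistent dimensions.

Yes

A (area) has dimensions [L^2].
Pr (pressure) has dimensions [L^-1 M T^-2].
F (force) has dimensions [L M T^-2].

Left side: [L^-1 M T^-2]
Right side: [L^-1 M T^-2]

Both sides have the same dimensions, so the equation is dimensionally consistent.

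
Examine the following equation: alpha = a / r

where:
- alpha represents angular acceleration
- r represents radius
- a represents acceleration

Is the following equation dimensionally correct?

Yes

alpha (angular acceleration) has dimensions [T^-2].
r (radius) has dimensions [L].
a (acceleration) has dimensions [L T^-2].

Left side: [T^-2]
Right side: [T^-2]

Both sides have the same dimensions, so the equation is dimensionally consistent.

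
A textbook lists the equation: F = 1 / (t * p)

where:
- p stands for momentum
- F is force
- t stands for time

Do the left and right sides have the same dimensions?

No

p (momentum) has dimensions [L M T^-1].
F (force) has dimensions [L M T^-2].
t (time) has dimensions [T].

Left side: [L M T^-2]
Right side: [L^-1 M^-1]

The two sides have different dimensions, so the equation is NOT dimensionally consistent.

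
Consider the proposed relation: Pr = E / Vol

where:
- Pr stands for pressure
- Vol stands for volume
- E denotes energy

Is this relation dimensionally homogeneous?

Yes

Pr (pressure) has dimensions [L^-1 M T^-2].
Vol (volume) has dimensions [L^3].
E (energy) has dimensions [L^2 M T^-2].

Left side: [L^-1 M T^-2]
Right side: [L^-1 M T^-2]

Both sides have the same dimensions, so the equation is dimensionally consistent.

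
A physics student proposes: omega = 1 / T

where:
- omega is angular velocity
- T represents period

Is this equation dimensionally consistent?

Yes

omega (angular velocity) has dimensions [T^-1].
T (period) has dimensions [T].

Left side: [T^-1]
Right side: [T^-1]

Both sides have the same dimensions, so the equation is dimensionally consistent.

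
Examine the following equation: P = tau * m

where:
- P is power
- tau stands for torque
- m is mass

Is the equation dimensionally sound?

No

P (power) has dimensions [L^2 M T^-3].
tau (torque) has dimensions [L^2 M T^-2].
m (mass) has dimensions [M].

Left side: [L^2 M T^-3]
Right side: [L^2 M^2 T^-2]

The two sides have different dimensions, so the equation is NOT dimensionally consistent.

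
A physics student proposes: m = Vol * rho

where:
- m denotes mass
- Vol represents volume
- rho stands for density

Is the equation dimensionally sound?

Yes

m (mass) has dimensions [M].
Vol (volume) has dimensions [L^3].
rho (density) has dimensions [L^-3 M].

Left side: [M]
Right side: [M]

Both sides have the same dimensions, so the equation is dimensionally consistent.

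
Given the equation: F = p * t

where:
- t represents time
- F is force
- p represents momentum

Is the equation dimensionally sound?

No

t (time) has dimensions [T].
F (force) has dimensions [L M T^-2].
p (momentum) has dimensions [L M T^-1].

Left side: [L M T^-2]
Right side: [L M]

The two sides have different dimensions, so the equation is NOT dimensionally consistent.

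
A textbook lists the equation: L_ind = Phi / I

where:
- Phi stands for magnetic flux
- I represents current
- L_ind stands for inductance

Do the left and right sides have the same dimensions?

Yes

Phi (magnetic flux) has dimensions [I^-1 L^2 M T^-2].
I (current) has dimensions [I].
L_ind (inductance) has dimensions [I^-2 L^2 M T^-2].

Left side: [I^-2 L^2 M T^-2]
Right side: [I^-2 L^2 M T^-2]

Both sides have the same dimensions, so the equation is dimensionally consistent.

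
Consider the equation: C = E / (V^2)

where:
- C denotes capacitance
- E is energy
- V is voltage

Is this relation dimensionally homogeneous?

Yes

C (capacitance) has dimensions [I^2 L^-2 M^-1 T^4].
E (energy) has dimensions [L^2 M T^-2].
V (voltage) has dimensions [I^-1 L^2 M T^-3].

Left side: [I^2 L^-2 M^-1 T^4]
Right side: [I^2 L^-2 M^-1 T^4]

Both sides have the same dimensions, so the equation is dimensionally consistent.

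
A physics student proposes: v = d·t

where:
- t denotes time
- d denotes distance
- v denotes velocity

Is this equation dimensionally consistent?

No

t (time) has dimensions [T].
d (distance) has dimensions [L].
v (velocity) has dimensions [L T^-1].

Left side: [L T^-1]
Right side: [L T]

The two sides have different dimensions, so the equation is NOT dimensionally consistent.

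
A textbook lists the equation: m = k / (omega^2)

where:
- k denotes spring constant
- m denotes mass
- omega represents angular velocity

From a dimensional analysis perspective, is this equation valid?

Yes

k (spring constant) has dimensions [M T^-2].
m (mass) has dimensions [M].
omega (angular velocity) has dimensions [T^-1].

Left side: [M]
Right side: [M]

Both sides have the same dimensions, so the equation is dimensionally consistent.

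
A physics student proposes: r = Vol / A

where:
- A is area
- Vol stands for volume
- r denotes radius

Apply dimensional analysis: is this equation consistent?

Yes

A (area) has dimensions [L^2].
Vol (volume) has dimensions [L^3].
r (radius) has dimensions [L].

Left side: [L]
Right side: [L]

Both sides have the same dimensions, so the equation is dimensionally consistent.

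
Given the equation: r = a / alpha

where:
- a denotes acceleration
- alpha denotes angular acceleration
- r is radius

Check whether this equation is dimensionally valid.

Yes

a (acceleration) has dimensions [L T^-2].
alpha (angular acceleration) has dimensions [T^-2].
r (radius) has dimensions [L].

Left side: [L]
Right side: [L]

Both sides have the same dimensions, so the equation is dimensionally consistent.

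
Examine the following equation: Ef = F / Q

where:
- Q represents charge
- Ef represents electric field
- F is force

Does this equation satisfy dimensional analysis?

Yes

Q (charge) has dimensions [I T].
Ef (electric field) has dimensions [I^-1 L M T^-3].
F (force) has dimensions [L M T^-2].

Left side: [I^-1 L M T^-3]
Right side: [I^-1 L M T^-3]

Both sides have the same dimensions, so the equation is dimensionally consistent.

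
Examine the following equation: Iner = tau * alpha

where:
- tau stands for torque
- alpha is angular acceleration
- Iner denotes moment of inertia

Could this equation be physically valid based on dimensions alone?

No

tau (torque) has dimensions [L^2 M T^-2].
alpha (angular acceleration) has dimensions [T^-2].
Iner (moment of inertia) has dimensions [L^2 M].

Left side: [L^2 M]
Right side: [L^2 M T^-4]

The two sides have different dimensions, so the equation is NOT dimensionally consistent.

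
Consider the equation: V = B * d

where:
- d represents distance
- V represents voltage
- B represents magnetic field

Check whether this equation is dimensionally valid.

No

d (distance) has dimensions [L].
V (voltage) has dimensions [I^-1 L^2 M T^-3].
B (magnetic field) has dimensions [I^-1 M T^-2].

Left side: [I^-1 L^2 M T^-3]
Right side: [I^-1 L M T^-2]

The two sides have different dimensions, so the equation is NOT dimensionally consistent.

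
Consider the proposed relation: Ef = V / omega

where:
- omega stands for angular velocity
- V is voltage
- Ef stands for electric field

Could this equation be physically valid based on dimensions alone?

No

omega (angular velocity) has dimensions [T^-1].
V (voltage) has dimensions [I^-1 L^2 M T^-3].
Ef (electric field) has dimensions [I^-1 L M T^-3].

Left side: [I^-1 L M T^-3]
Right side: [I^-1 L^2 M T^-2]

The two sides have different dimensions, so the equation is NOT dimensionally consistent.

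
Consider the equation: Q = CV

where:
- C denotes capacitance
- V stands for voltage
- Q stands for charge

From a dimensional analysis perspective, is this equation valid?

Yes

C (capacitance) has dimensions [I^2 L^-2 M^-1 T^4].
V (voltage) has dimensions [I^-1 L^2 M T^-3].
Q (charge) has dimensions [I T].

Left side: [I T]
Right side: [I T]

Both sides have the same dimensions, so the equation is dimensionally consistent.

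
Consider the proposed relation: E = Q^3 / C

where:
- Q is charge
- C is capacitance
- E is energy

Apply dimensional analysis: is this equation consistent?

No

Q (charge) has dimensions [I T].
C (capacitance) has dimensions [I^2 L^-2 M^-1 T^4].
E (energy) has dimensions [L^2 M T^-2].

Left side: [L^2 M T^-2]
Right side: [I L^2 M T^-1]

The two sides have different dimensions, so the equation is NOT dimensionally consistent.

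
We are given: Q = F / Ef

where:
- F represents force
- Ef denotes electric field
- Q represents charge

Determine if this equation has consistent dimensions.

Yes

F (force) has dimensions [L M T^-2].
Ef (electric field) has dimensions [I^-1 L M T^-3].
Q (charge) has dimensions [I T].

Left side: [I T]
Right side: [I T]

Both sides have the same dimensions, so the equation is dimensionally consistent.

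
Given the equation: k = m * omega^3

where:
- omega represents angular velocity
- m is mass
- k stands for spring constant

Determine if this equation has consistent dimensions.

No

omega (angular velocity) has dimensions [T^-1].
m (mass) has dimensions [M].
k (spring constant) has dimensions [M T^-2].

Left side: [M T^-2]
Right side: [M T^-3]

The two sides have different dimensions, so the equation is NOT dimensionally consistent.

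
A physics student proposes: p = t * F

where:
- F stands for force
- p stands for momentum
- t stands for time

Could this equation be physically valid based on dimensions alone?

Yes

F (force) has dimensions [L M T^-2].
p (momentum) has dimensions [L M T^-1].
t (time) has dimensions [T].

Left side: [L M T^-1]
Right side: [L M T^-1]

Both sides have the same dimensions, so the equation is dimensionally consistent.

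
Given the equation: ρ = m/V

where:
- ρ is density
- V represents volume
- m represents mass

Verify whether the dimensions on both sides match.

Yes

ρ (density) has dimensions [L^-3 M].
V (volume) has dimensions [L^3].
m (mass) has dimensions [M].

Left side: [L^-3 M]
Right side: [L^-3 M]

Both sides have the same dimensions, so the equation is dimensionally consistent.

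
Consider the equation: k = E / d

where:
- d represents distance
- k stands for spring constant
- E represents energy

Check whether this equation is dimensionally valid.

No

d (distance) has dimensions [L].
k (spring constant) has dimensions [M T^-2].
E (energy) has dimensions [L^2 M T^-2].

Left side: [M T^-2]
Right side: [L M T^-2]

The two sides have different dimensions, so the equation is NOT dimensionally consistent.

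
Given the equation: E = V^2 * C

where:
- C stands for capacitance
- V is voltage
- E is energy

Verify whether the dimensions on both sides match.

Yes

C (capacitance) has dimensions [I^2 L^-2 M^-1 T^4].
V (voltage) has dimensions [I^-1 L^2 M T^-3].
E (energy) has dimensions [L^2 M T^-2].

Left side: [L^2 M T^-2]
Right side: [L^2 M T^-2]

Both sides have the same dimensions, so the equation is dimensionally consistent.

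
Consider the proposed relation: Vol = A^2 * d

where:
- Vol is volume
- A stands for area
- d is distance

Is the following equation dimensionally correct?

No

Vol (volume) has dimensions [L^3].
A (area) has dimensions [L^2].
d (distance) has dimensions [L].

Left side: [L^3]
Right side: [L^5]

The two sides have different dimensions, so the equation is NOT dimensionally consistent.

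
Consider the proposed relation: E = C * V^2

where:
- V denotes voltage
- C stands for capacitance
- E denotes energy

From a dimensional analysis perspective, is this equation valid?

Yes

V (voltage) has dimensions [I^-1 L^2 M T^-3].
C (capacitance) has dimensions [I^2 L^-2 M^-1 T^4].
E (energy) has dimensions [L^2 M T^-2].

Left side: [L^2 M T^-2]
Right side: [L^2 M T^-2]

Both sides have the same dimensions, so the equation is dimensionally consistent.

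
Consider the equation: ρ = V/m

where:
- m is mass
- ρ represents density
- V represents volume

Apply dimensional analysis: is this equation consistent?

No

m (mass) has dimensions [M].
ρ (density) has dimensions [L^-3 M].
V (volume) has dimensions [L^3].

Left side: [L^-3 M]
Right side: [L^3 M^-1]

The two sides have different dimensions, so the equation is NOT dimensionally consistent.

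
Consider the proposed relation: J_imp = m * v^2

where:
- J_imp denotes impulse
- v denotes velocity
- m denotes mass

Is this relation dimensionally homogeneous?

No

J_imp (impulse) has dimensions [L M T^-1].
v (velocity) has dimensions [L T^-1].
m (mass) has dimensions [M].

Left side: [L M T^-1]
Right side: [L^2 M T^-2]

The two sides have different dimensions, so the equation is NOT dimensionally consistent.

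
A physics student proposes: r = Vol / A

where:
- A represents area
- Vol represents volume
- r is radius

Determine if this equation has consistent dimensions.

Yes

A (area) has dimensions [L^2].
Vol (volume) has dimensions [L^3].
r (radius) has dimensions [L].

Left side: [L]
Right side: [L]

Both sides have the same dimensions, so the equation is dimensionally consistent.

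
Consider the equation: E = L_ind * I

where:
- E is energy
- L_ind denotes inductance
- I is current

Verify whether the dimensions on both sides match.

No

E (energy) has dimensions [L^2 M T^-2].
L_ind (inductance) has dimensions [I^-2 L^2 M T^-2].
I (current) has dimensions [I].

Left side: [L^2 M T^-2]
Right side: [I^-1 L^2 M T^-2]

The two sides have different dimensions, so the equation is NOT dimensionally consistent.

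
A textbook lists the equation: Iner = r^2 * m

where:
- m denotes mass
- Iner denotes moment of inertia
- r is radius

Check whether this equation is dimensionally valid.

Yes

m (mass) has dimensions [M].
Iner (moment of inertia) has dimensions [L^2 M].
r (radius) has dimensions [L].

Left side: [L^2 M]
Right side: [L^2 M]

Both sides have the same dimensions, so the equation is dimensionally consistent.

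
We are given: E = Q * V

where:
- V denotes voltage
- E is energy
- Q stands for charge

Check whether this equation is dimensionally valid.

Yes

V (voltage) has dimensions [I^-1 L^2 M T^-3].
E (energy) has dimensions [L^2 M T^-2].
Q (charge) has dimensions [I T].

Left side: [L^2 M T^-2]
Right side: [L^2 M T^-2]

Both sides have the same dimensions, so the equation is dimensionally consistent.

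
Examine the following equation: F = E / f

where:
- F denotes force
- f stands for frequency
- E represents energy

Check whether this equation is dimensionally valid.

No

F (force) has dimensions [L M T^-2].
f (frequency) has dimensions [T^-1].
E (energy) has dimensions [L^2 M T^-2].

Left side: [L M T^-2]
Right side: [L^2 M T^-1]

The two sides have different dimensions, so the equation is NOT dimensionally consistent.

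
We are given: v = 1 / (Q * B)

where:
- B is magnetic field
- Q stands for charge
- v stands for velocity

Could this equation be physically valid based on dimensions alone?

No

B (magnetic field) has dimensions [I^-1 M T^-2].
Q (charge) has dimensions [I T].
v (velocity) has dimensions [L T^-1].

Left side: [L T^-1]
Right side: [M^-1 T]

The two sides have different dimensions, so the equation is NOT dimensionally consistent.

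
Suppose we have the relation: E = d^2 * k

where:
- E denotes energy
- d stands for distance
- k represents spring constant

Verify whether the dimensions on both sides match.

Yes

E (energy) has dimensions [L^2 M T^-2].
d (distance) has dimensions [L].
k (spring constant) has dimensions [M T^-2].

Left side: [L^2 M T^-2]
Right side: [L^2 M T^-2]

Both sides have the same dimensions, so the equation is dimensionally consistent.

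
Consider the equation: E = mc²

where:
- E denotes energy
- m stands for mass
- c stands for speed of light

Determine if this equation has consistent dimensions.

Yes

E (energy) has dimensions [L^2 M T^-2].
m (mass) has dimensions [M].
c (speed of light) has dimensions [L T^-1].

Left side: [L^2 M T^-2]
Right side: [L^2 M T^-2]

Both sides have the same dimensions, so the equation is dimensionally consistent.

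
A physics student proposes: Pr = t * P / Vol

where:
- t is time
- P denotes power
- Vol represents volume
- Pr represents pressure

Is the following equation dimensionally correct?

Yes

t (time) has dimensions [T].
P (power) has dimensions [L^2 M T^-3].
Vol (volume) has dimensions [L^3].
Pr (pressure) has dimensions [L^-1 M T^-2].

Left side: [L^-1 M T^-2]
Right side: [L^-1 M T^-2]

Both sides have the same dimensions, so the equation is dimensionally consistent.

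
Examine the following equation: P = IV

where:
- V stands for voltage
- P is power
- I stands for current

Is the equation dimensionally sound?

Yes

V (voltage) has dimensions [I^-1 L^2 M T^-3].
P (power) has dimensions [L^2 M T^-3].
I (current) has dimensions [I].

Left side: [L^2 M T^-3]
Right side: [L^2 M T^-3]

Both sides have the same dimensions, so the equation is dimensionally consistent.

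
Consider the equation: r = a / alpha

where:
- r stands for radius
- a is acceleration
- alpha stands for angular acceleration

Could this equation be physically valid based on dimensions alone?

Yes

r (radius) has dimensions [L].
a (acceleration) has dimensions [L T^-2].
alpha (angular acceleration) has dimensions [T^-2].

Left side: [L]
Right side: [L]

Both sides have the same dimensions, so the equation is dimensionally consistent.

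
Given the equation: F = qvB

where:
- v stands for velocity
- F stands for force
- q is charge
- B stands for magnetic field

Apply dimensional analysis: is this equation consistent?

Yes

v (velocity) has dimensions [L T^-1].
F (force) has dimensions [L M T^-2].
q (charge) has dimensions [I T].
B (magnetic field) has dimensions [I^-1 M T^-2].

Left side: [L M T^-2]
Right side: [L M T^-2]

Both sides have the same dimensions, so the equation is dimensionally consistent.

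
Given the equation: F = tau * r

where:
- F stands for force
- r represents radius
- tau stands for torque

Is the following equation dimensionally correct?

No

F (force) has dimensions [L M T^-2].
r (radius) has dimensions [L].
tau (torque) has dimensions [L^2 M T^-2].

Left side: [L M T^-2]
Right side: [L^3 M T^-2]

The two sides have different dimensions, so the equation is NOT dimensionally consistent.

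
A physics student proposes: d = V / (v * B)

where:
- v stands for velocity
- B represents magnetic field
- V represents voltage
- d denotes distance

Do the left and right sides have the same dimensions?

Yes

v (velocity) has dimensions [L T^-1].
B (magnetic field) has dimensions [I^-1 M T^-2].
V (voltage) has dimensions [I^-1 L^2 M T^-3].
d (distance) has dimensions [L].

Left side: [L]
Right side: [L]

Both sides have the same dimensions, so the equation is dimensionally consistent.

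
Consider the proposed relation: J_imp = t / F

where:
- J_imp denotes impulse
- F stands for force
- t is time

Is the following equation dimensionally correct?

No

J_imp (impulse) has dimensions [L M T^-1].
F (force) has dimensions [L M T^-2].
t (time) has dimensions [T].

Left side: [L M T^-1]
Right side: [L^-1 M^-1 T^3]

The two sides have different dimensions, so the equation is NOT dimensionally consistent.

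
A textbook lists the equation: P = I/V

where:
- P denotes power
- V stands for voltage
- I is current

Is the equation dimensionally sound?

No

P (power) has dimensions [L^2 M T^-3].
V (voltage) has dimensions [I^-1 L^2 M T^-3].
I (current) has dimensions [I].

Left side: [L^2 M T^-3]
Right side: [I^2 L^-2 M^-1 T^3]

The two sides have different dimensions, so the equation is NOT dimensionally consistent.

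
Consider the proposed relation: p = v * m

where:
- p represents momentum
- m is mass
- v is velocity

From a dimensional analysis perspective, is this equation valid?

Yes

p (momentum) has dimensions [L M T^-1].
m (mass) has dimensions [M].
v (velocity) has dimensions [L T^-1].

Left side: [L M T^-1]
Right side: [L M T^-1]

Both sides have the same dimensions, so the equation is dimensionally consistent.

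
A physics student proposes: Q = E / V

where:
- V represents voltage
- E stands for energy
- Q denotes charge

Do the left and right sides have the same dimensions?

Yes

V (voltage) has dimensions [I^-1 L^2 M T^-3].
E (energy) has dimensions [L^2 M T^-2].
Q (charge) has dimensions [I T].

Left side: [I T]
Right side: [I T]

Both sides have the same dimensions, so the equation is dimensionally consistent.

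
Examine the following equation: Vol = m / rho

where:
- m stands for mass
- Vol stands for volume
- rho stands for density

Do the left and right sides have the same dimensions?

Yes

m (mass) has dimensions [M].
Vol (volume) has dimensions [L^3].
rho (density) has dimensions [L^-3 M].

Left side: [L^3]
Right side: [L^3]

Both sides have the same dimensions, so the equation is dimensionally consistent.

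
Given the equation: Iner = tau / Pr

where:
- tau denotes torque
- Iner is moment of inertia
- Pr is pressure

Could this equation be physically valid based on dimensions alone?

No

tau (torque) has dimensions [L^2 M T^-2].
Iner (moment of inertia) has dimensions [L^2 M].
Pr (pressure) has dimensions [L^-1 M T^-2].

Left side: [L^2 M]
Right side: [L^3]

The two sides have different dimensions, so the equation is NOT dimensionally consistent.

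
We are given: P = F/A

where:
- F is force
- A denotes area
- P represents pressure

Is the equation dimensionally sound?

Yes

F (force) has dimensions [L M T^-2].
A (area) has dimensions [L^2].
P (pressure) has dimensions [L^-1 M T^-2].

Left side: [L^-1 M T^-2]
Right side: [L^-1 M T^-2]

Both sides have the same dimensions, so the equation is dimensionally consistent.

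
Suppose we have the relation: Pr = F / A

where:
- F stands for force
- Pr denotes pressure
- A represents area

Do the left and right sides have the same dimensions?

Yes

F (force) has dimensions [L M T^-2].
Pr (pressure) has dimensions [L^-1 M T^-2].
A (area) has dimensions [L^2].

Left side: [L^-1 M T^-2]
Right side: [L^-1 M T^-2]

Both sides have the same dimensions, so the equation is dimensionally consistent.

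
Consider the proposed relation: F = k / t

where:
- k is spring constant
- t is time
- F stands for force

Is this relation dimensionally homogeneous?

No

k (spring constant) has dimensions [M T^-2].
t (time) has dimensions [T].
F (force) has dimensions [L M T^-2].

Left side: [L M T^-2]
Right side: [M T^-3]

The two sides have different dimensions, so the equation is NOT dimensionally consistent.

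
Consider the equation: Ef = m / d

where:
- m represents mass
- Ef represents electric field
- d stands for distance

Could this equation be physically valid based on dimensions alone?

No

m (mass) has dimensions [M].
Ef (electric field) has dimensions [I^-1 L M T^-3].
d (distance) has dimensions [L].

Left side: [I^-1 L M T^-3]
Right side: [L^-1 M]

The two sides have different dimensions, so the equation is NOT dimensionally consistent.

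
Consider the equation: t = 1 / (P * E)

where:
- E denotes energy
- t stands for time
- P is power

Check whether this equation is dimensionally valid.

No

E (energy) has dimensions [L^2 M T^-2].
t (time) has dimensions [T].
P (power) has dimensions [L^2 M T^-3].

Left side: [T]
Right side: [L^-4 M^-2 T^5]

The two sides have different dimensions, so the equation is NOT dimensionally consistent.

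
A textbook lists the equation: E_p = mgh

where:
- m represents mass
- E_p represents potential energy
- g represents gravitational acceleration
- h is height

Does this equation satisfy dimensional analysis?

Yes

m (mass) has dimensions [M].
E_p (potential energy) has dimensions [L^2 M T^-2].
g (gravitational acceleration) has dimensions [L T^-2].
h (height) has dimensions [L].

Left side: [L^2 M T^-2]
Right side: [L^2 M T^-2]

Both sides have the same dimensions, so the equation is dimensionally consistent.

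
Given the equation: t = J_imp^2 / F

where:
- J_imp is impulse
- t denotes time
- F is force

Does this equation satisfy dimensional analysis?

No

J_imp (impulse) has dimensions [L M T^-1].
t (time) has dimensions [T].
F (force) has dimensions [L M T^-2].

Left side: [T]
Right side: [L M]

The two sides have different dimensions, so the equation is NOT dimensionally consistent.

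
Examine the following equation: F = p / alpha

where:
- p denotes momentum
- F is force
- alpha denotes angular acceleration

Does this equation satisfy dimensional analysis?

No

p (momentum) has dimensions [L M T^-1].
F (force) has dimensions [L M T^-2].
alpha (angular acceleration) has dimensions [T^-2].

Left side: [L M T^-2]
Right side: [L M T]

The two sides have different dimensions, so the equation is NOT dimensionally consistent.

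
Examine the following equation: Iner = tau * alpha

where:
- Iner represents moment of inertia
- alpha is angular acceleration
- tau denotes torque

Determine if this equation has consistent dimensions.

No

Iner (moment of inertia) has dimensions [L^2 M].
alpha (angular acceleration) has dimensions [T^-2].
tau (torque) has dimensions [L^2 M T^-2].

Left side: [L^2 M]
Right side: [L^2 M T^-4]

The two sides have different dimensions, so the equation is NOT dimensionally consistent.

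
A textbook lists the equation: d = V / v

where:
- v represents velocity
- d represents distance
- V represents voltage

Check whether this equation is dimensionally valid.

No

v (velocity) has dimensions [L T^-1].
d (distance) has dimensions [L].
V (voltage) has dimensions [I^-1 L^2 M T^-3].

Left side: [L]
Right side: [I^-1 L M T^-2]

The two sides have different dimensions, so the equation is NOT dimensionally consistent.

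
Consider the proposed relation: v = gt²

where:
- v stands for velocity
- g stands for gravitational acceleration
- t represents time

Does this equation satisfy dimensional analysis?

No

v (velocity) has dimensions [L T^-1].
g (gravitational acceleration) has dimensions [L T^-2].
t (time) has dimensions [T].

Left side: [L T^-1]
Right side: [L]

The two sides have different dimensions, so the equation is NOT dimensionally consistent.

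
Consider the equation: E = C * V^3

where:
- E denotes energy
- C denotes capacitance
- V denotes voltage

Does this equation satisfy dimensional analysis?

No

E (energy) has dimensions [L^2 M T^-2].
C (capacitance) has dimensions [I^2 L^-2 M^-1 T^4].
V (voltage) has dimensions [I^-1 L^2 M T^-3].

Left side: [L^2 M T^-2]
Right side: [I^-1 L^4 M^2 T^-5]

The two sides have different dimensions, so the equation is NOT dimensionally consistent.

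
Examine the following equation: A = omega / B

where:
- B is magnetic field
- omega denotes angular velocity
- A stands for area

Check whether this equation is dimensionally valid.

No

B (magnetic field) has dimensions [I^-1 M T^-2].
omega (angular velocity) has dimensions [T^-1].
A (area) has dimensions [L^2].

Left side: [L^2]
Right side: [I M^-1 T]

The two sides have different dimensions, so the equation is NOT dimensionally consistent.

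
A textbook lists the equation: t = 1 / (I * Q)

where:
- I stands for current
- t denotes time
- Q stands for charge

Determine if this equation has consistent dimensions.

No

I (current) has dimensions [I].
t (time) has dimensions [T].
Q (charge) has dimensions [I T].

Left side: [T]
Right side: [I^-2 T^-1]

The two sides have different dimensions, so the equation is NOT dimensionally consistent.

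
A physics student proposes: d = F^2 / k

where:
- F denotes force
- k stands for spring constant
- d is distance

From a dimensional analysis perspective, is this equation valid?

No

F (force) has dimensions [L M T^-2].
k (spring constant) has dimensions [M T^-2].
d (distance) has dimensions [L].

Left side: [L]
Right side: [L^2 M T^-2]

The two sides have different dimensions, so the equation is NOT dimensionally consistent.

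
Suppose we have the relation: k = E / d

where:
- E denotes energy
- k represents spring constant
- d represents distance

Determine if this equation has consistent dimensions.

No

E (energy) has dimensions [L^2 M T^-2].
k (spring constant) has dimensions [M T^-2].
d (distance) has dimensions [L].

Left side: [M T^-2]
Right side: [L M T^-2]

The two sides have different dimensions, so the equation is NOT dimensionally consistent.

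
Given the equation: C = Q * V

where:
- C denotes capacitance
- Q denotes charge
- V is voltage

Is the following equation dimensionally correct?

No

C (capacitance) has dimensions [I^2 L^-2 M^-1 T^4].
Q (charge) has dimensions [I T].
V (voltage) has dimensions [I^-1 L^2 M T^-3].

Left side: [I^2 L^-2 M^-1 T^4]
Right side: [L^2 M T^-2]

The two sides have different dimensions, so the equation is NOT dimensionally consistent.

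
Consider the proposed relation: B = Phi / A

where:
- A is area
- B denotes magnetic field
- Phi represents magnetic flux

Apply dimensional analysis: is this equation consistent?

Yes

A (area) has dimensions [L^2].
B (magnetic field) has dimensions [I^-1 M T^-2].
Phi (magnetic flux) has dimensions [I^-1 L^2 M T^-2].

Left side: [I^-1 M T^-2]
Right side: [I^-1 M T^-2]

Both sides have the same dimensions, so the equation is dimensionally consistent.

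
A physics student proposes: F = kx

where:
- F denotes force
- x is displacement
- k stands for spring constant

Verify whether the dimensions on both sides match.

Yes

F (force) has dimensions [L M T^-2].
x (displacement) has dimensions [L].
k (spring constant) has dimensions [M T^-2].

Left side: [L M T^-2]
Right side: [L M T^-2]

Both sides have the same dimensions, so the equation is dimensionally consistent.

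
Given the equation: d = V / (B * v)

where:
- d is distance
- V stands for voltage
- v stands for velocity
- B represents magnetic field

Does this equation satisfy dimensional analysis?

Yes

d (distance) has dimensions [L].
V (voltage) has dimensions [I^-1 L^2 M T^-3].
v (velocity) has dimensions [L T^-1].
B (magnetic field) has dimensions [I^-1 M T^-2].

Left side: [L]
Right side: [L]

Both sides have the same dimensions, so the equation is dimensionally consistent.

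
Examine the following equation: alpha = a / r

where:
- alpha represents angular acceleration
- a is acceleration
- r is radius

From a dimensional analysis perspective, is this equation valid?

Yes

alpha (angular acceleration) has dimensions [T^-2].
a (acceleration) has dimensions [L T^-2].
r (radius) has dimensions [L].

Left side: [T^-2]
Right side: [T^-2]

Both sides have the same dimensions, so the equation is dimensionally consistent.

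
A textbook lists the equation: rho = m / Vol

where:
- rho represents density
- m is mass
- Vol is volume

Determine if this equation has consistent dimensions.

Yes

rho (density) has dimensions [L^-3 M].
m (mass) has dimensions [M].
Vol (volume) has dimensions [L^3].

Left side: [L^-3 M]
Right side: [L^-3 M]

Both sides have the same dimensions, so the equation is dimensionally consistent.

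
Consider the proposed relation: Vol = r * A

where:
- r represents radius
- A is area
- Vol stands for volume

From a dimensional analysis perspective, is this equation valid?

Yes

r (radius) has dimensions [L].
A (area) has dimensions [L^2].
Vol (volume) has dimensions [L^3].

Left side: [L^3]
Right side: [L^3]

Both sides have the same dimensions, so the equation is dimensionally consistent.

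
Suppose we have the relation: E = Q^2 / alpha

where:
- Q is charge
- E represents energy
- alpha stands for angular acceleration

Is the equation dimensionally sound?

No

Q (charge) has dimensions [I T].
E (energy) has dimensions [L^2 M T^-2].
alpha (angular acceleration) has dimensions [T^-2].

Left side: [L^2 M T^-2]
Right side: [I^2 T^4]

The two sides have different dimensions, so the equation is NOT dimensionally consistent.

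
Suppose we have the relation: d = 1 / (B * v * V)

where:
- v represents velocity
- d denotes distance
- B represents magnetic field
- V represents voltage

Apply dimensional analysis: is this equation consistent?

No

v (velocity) has dimensions [L T^-1].
d (distance) has dimensions [L].
B (magnetic field) has dimensions [I^-1 M T^-2].
V (voltage) has dimensions [I^-1 L^2 M T^-3].

Left side: [L]
Right side: [I^2 L^-3 M^-2 T^6]

The two sides have different dimensions, so the equation is NOT dimensionally consistent.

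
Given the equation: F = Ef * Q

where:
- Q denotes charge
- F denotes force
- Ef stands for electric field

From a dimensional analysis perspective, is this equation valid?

Yes

Q (charge) has dimensions [I T].
F (force) has dimensions [L M T^-2].
Ef (electric field) has dimensions [I^-1 L M T^-3].

Left side: [L M T^-2]
Right side: [L M T^-2]

Both sides have the same dimensions, so the equation is dimensionally consistent.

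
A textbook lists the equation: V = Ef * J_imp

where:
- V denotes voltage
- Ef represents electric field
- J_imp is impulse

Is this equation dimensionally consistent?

No

V (voltage) has dimensions [I^-1 L^2 M T^-3].
Ef (electric field) has dimensions [I^-1 L M T^-3].
J_imp (impulse) has dimensions [L M T^-1].

Left side: [I^-1 L^2 M T^-3]
Right side: [I^-1 L^2 M^2 T^-4]

The two sides have different dimensions, so the equation is NOT dimensionally consistent.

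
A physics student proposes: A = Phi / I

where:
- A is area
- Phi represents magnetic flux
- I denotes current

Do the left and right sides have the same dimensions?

No

A (area) has dimensions [L^2].
Phi (magnetic flux) has dimensions [I^-1 L^2 M T^-2].
I (current) has dimensions [I].

Left side: [L^2]
Right side: [I^-2 L^2 M T^-2]

The two sides have different dimensions, so the equation is NOT dimensionally consistent.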